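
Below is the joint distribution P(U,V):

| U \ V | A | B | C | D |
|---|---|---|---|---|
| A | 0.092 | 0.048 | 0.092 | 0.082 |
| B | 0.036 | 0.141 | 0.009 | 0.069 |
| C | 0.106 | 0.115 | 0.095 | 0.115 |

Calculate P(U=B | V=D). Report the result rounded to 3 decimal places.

0.259

P(V=D) = 0.082 + 0.069 + 0.115 = 0.266.
P(U=B | V=D) = 0.069/0.266 = 0.259.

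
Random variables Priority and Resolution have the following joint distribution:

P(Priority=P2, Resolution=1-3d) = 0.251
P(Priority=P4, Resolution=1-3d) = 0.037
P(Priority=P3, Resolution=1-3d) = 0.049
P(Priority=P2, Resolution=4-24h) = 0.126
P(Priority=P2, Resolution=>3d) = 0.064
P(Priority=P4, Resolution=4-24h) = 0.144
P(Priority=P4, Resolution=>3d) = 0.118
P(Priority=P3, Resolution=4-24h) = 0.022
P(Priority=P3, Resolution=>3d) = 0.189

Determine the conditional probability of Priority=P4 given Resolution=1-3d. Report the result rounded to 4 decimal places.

P(Resolution=1-3d) = 0.251 + 0.049 + 0.037 = 0.337.
P(Priority=P4 | Resolution=1-3d) = 0.037/0.337 = 0.1098.

0.1098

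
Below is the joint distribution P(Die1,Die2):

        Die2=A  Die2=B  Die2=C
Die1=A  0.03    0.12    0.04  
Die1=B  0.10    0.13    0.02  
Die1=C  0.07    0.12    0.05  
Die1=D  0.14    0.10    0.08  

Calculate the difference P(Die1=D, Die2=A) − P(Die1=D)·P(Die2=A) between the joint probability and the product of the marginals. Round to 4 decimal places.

0.0312

P(Die1=D) = 0.14 + 0.10 + 0.08 = 0.32.
P(Die2=A) = 0.03 + 0.10 + 0.07 + 0.14 = 0.34.
P(Die1=D, Die2=A) − P(Die1=D)P(Die2=A) = 0.14 − 0.32×0.34 = 0.0312.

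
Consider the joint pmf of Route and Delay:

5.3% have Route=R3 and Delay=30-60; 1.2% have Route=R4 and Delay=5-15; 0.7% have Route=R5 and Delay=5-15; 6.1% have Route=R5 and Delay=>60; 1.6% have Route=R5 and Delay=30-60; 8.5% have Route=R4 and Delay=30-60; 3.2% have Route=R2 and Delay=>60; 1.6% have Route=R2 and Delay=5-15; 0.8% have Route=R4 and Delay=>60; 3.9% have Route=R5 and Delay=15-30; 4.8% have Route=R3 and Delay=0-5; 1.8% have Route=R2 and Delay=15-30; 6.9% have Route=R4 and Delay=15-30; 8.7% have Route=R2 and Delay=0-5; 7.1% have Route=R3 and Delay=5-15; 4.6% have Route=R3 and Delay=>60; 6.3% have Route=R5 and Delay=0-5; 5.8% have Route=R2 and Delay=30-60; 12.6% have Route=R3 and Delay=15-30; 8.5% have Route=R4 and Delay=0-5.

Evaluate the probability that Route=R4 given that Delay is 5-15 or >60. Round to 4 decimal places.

P(Delay=5-15) = 0.016 + 0.071 + 0.012 + 0.007 = 0.106.
P(Delay=>60) = 0.032 + 0.046 + 0.008 + 0.061 = 0.147.
P(Delay ∈ {5-15, >60}) = 0.106 + 0.147 = 0.253; P(Route=R4, Delay ∈ {5-15, >60}) = 0.012 + 0.008 = 0.020.
P(Route=R4 | Delay ∈ {5-15, >60}) = 0.020/0.253 = 0.0791.

0.0791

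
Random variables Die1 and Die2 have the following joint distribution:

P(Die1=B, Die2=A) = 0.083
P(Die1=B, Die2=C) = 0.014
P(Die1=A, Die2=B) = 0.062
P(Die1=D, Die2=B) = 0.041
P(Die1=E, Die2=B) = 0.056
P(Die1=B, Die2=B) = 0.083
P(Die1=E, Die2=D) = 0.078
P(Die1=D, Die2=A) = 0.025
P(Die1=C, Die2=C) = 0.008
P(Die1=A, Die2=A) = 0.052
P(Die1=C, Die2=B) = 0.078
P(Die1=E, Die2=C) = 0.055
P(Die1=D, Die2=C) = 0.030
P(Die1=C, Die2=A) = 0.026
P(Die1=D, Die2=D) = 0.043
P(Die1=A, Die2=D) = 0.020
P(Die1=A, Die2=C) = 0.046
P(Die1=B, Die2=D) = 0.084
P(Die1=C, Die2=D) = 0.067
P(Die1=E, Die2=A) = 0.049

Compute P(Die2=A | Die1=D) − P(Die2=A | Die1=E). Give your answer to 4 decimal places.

-0.0260

P(Die1=D) = 0.025 + 0.041 + 0.030 + 0.043 = 0.139; P(Die2=A | Die1=D) = 0.025/0.139 = 0.17986.
P(Die1=E) = 0.049 + 0.056 + 0.055 + 0.078 = 0.238; P(Die2=A | Die1=E) = 0.049/0.238 = 0.20588.
Difference = -0.0260.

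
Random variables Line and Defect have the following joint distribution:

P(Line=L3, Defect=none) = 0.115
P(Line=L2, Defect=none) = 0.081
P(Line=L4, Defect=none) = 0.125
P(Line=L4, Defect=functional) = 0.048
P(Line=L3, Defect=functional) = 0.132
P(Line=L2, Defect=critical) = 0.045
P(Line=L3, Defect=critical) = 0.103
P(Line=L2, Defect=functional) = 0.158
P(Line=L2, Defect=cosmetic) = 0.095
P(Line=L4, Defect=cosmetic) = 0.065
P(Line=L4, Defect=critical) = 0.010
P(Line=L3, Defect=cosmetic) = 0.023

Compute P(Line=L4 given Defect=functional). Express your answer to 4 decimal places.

0.1420

P(Defect=functional) = 0.158 + 0.132 + 0.048 = 0.338.
P(Line=L4 | Defect=functional) = 0.048/0.338 = 0.1420.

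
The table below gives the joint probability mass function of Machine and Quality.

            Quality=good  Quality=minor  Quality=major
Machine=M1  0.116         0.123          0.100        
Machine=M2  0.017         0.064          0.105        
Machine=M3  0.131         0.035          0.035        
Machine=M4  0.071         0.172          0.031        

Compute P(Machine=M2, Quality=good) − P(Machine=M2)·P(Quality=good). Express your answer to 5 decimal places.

P(Machine=M2) = 0.017 + 0.064 + 0.105 = 0.186.
P(Quality=good) = 0.116 + 0.017 + 0.131 + 0.071 = 0.335.
P(Machine=M2, Quality=good) − P(Machine=M2)P(Quality=good) = 0.017 − 0.186×0.335 = -0.04531.

-0.04531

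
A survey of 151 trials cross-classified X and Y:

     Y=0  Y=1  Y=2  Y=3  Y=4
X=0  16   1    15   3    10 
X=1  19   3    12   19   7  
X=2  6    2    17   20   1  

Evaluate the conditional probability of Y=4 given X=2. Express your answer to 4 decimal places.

Total with X=2: 6 + 2 + 17 + 20 + 1 = 46.
P(Y=4 | X=2) = 1/46 = 0.0217.

0.0217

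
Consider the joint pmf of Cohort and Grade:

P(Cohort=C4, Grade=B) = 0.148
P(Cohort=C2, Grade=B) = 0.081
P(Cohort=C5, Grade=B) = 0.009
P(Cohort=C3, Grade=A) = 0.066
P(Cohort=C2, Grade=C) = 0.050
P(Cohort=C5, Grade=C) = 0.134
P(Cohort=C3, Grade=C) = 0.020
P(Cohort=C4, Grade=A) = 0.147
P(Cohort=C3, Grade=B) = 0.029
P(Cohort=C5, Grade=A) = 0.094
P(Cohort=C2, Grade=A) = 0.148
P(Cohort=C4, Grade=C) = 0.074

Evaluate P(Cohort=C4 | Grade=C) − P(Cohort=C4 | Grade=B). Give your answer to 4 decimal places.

P(Grade=C) = 0.050 + 0.020 + 0.074 + 0.134 = 0.278; P(Cohort=C4 | Grade=C) = 0.074/0.278 = 0.26619.
P(Grade=B) = 0.081 + 0.029 + 0.148 + 0.009 = 0.267; P(Cohort=C4 | Grade=B) = 0.148/0.267 = 0.55431.
Difference = -0.2881.

-0.2881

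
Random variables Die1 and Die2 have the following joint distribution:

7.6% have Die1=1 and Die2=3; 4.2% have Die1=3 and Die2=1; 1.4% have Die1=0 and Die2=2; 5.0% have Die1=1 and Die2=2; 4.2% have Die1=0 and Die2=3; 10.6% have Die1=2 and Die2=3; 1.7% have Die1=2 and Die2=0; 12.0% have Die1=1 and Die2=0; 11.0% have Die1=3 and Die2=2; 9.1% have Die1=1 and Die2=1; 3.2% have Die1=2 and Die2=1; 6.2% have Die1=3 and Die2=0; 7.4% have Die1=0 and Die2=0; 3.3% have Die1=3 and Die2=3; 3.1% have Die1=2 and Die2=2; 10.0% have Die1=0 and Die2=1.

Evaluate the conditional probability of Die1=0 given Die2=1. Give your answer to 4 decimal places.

P(Die2=1) = 0.100 + 0.091 + 0.032 + 0.042 = 0.265.
P(Die1=0 | Die2=1) = 0.100/0.265 = 0.3774.

0.3774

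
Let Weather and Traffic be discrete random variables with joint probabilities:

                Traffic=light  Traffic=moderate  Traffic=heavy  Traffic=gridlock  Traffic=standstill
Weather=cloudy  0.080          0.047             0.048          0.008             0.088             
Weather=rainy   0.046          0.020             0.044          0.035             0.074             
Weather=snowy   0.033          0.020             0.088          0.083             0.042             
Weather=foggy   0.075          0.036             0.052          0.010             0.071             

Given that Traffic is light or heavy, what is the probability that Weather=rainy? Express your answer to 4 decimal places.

P(Traffic=light) = 0.080 + 0.046 + 0.033 + 0.075 = 0.234.
P(Traffic=heavy) = 0.048 + 0.044 + 0.088 + 0.052 = 0.232.
P(Traffic ∈ {light, heavy}) = 0.234 + 0.232 = 0.466; P(Weather=rainy, Traffic ∈ {light, heavy}) = 0.046 + 0.044 = 0.090.
P(Weather=rainy | Traffic ∈ {light, heavy}) = 0.090/0.466 = 0.1931.

0.1931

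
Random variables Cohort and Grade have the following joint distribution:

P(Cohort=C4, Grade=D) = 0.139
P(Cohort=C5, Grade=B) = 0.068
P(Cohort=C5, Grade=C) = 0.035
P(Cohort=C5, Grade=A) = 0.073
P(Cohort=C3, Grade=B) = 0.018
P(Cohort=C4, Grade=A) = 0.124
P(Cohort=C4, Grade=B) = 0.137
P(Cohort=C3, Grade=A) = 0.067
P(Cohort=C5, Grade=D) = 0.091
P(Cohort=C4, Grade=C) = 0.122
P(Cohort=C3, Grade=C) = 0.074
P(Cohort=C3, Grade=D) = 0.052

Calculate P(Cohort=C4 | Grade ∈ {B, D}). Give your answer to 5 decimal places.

0.54653

P(Grade=B) = 0.018 + 0.137 + 0.068 = 0.223.
P(Grade=D) = 0.052 + 0.139 + 0.091 = 0.282.
P(Grade ∈ {B, D}) = 0.223 + 0.282 = 0.505; P(Cohort=C4, Grade ∈ {B, D}) = 0.137 + 0.139 = 0.276.
P(Cohort=C4 | Grade ∈ {B, D}) = 0.276/0.505 = 0.54653.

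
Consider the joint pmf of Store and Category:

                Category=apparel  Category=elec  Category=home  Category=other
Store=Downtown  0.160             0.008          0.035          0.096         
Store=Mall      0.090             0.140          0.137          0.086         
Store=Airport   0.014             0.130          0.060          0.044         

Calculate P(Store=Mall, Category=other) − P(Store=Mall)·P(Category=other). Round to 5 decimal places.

-0.01638

P(Store=Mall) = 0.090 + 0.140 + 0.137 + 0.086 = 0.453.
P(Category=other) = 0.096 + 0.086 + 0.044 = 0.226.
P(Store=Mall, Category=other) − P(Store=Mall)P(Category=other) = 0.086 − 0.453×0.226 = -0.01638.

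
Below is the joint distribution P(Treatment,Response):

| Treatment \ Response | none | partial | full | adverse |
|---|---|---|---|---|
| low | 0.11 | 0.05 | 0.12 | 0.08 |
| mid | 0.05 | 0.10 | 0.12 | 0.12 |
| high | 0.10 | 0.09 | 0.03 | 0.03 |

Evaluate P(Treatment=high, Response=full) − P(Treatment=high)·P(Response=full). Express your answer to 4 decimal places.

-0.0375

P(Treatment=high) = 0.10 + 0.09 + 0.03 + 0.03 = 0.25.
P(Response=full) = 0.12 + 0.12 + 0.03 = 0.27.
P(Treatment=high, Response=full) − P(Treatment=high)P(Response=full) = 0.03 − 0.25×0.27 = -0.0375.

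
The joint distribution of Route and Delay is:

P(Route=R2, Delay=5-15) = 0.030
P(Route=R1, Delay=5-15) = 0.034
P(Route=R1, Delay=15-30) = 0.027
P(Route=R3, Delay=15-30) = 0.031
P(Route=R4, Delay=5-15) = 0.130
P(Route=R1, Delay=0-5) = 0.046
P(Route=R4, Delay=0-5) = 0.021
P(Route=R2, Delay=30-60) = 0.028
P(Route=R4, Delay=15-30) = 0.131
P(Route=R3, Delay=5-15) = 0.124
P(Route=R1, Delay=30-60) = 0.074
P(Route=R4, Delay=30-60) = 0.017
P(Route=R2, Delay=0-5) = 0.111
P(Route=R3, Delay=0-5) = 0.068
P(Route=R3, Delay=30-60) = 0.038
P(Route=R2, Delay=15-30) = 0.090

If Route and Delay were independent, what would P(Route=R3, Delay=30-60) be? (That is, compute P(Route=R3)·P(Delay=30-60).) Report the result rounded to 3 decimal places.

0.041

P(Route=R3) = 0.068 + 0.124 + 0.031 + 0.038 = 0.261.
P(Delay=30-60) = 0.074 + 0.028 + 0.038 + 0.017 = 0.157.
Product: 0.261 × 0.157 = 0.041.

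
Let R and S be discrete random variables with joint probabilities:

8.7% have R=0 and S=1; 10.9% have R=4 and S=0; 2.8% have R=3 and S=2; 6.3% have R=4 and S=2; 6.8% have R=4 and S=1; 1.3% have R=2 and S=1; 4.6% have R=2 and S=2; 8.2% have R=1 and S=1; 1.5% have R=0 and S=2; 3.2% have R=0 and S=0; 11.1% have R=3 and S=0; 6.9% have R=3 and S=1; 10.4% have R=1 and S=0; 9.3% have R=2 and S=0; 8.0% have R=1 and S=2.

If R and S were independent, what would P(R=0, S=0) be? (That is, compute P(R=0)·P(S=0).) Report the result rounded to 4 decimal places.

0.0602

P(R=0) = 0.032 + 0.087 + 0.015 = 0.134.
P(S=0) = 0.032 + 0.104 + 0.093 + 0.111 + 0.109 = 0.449.
Product: 0.134 × 0.449 = 0.0602.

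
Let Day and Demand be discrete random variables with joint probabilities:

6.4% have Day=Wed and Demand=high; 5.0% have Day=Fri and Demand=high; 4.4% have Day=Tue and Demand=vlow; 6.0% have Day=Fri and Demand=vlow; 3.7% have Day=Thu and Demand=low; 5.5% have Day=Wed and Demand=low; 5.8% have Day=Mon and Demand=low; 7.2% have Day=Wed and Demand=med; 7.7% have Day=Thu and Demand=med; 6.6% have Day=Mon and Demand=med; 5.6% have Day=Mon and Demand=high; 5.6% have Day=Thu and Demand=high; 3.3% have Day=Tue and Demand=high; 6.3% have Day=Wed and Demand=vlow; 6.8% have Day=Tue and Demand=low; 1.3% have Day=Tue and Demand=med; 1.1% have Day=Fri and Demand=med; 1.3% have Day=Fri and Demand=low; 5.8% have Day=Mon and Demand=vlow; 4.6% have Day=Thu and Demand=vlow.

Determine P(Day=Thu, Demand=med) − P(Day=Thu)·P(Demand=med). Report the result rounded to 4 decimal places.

P(Day=Thu) = 0.046 + 0.037 + 0.077 + 0.056 = 0.216.
P(Demand=med) = 0.066 + 0.013 + 0.072 + 0.077 + 0.011 = 0.239.
P(Day=Thu, Demand=med) − P(Day=Thu)P(Demand=med) = 0.077 − 0.216×0.239 = 0.0254.

0.0254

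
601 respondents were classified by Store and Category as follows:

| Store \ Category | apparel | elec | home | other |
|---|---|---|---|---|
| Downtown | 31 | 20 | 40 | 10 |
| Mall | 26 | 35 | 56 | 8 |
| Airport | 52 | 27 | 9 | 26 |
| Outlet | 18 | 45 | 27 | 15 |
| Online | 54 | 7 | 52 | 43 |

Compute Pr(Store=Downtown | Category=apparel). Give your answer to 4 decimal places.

0.1713

Total with Category=apparel: 31 + 26 + 52 + 18 + 54 = 181.
P(Store=Downtown | Category=apparel) = 31/181 = 0.1713.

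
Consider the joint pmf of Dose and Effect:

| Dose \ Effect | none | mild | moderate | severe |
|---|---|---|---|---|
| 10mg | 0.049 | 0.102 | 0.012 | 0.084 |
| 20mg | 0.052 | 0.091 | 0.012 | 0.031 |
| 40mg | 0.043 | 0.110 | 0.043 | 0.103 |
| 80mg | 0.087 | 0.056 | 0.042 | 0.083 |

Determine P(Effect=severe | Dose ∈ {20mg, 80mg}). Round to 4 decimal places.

P(Dose=20mg) = 0.052 + 0.091 + 0.012 + 0.031 = 0.186.
P(Dose=80mg) = 0.087 + 0.056 + 0.042 + 0.083 = 0.268.
P(Dose ∈ {20mg, 80mg}) = 0.186 + 0.268 = 0.454; P(Effect=severe, Dose ∈ {20mg, 80mg}) = 0.031 + 0.083 = 0.114.
P(Effect=severe | Dose ∈ {20mg, 80mg}) = 0.114/0.454 = 0.2511.

0.2511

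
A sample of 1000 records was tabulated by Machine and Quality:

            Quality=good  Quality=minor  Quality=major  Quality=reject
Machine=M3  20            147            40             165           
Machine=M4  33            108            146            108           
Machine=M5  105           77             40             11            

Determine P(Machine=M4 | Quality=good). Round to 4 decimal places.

0.2089

Total with Quality=good: 20 + 33 + 105 = 158.
P(Machine=M4 | Quality=good) = 33/158 = 0.2089.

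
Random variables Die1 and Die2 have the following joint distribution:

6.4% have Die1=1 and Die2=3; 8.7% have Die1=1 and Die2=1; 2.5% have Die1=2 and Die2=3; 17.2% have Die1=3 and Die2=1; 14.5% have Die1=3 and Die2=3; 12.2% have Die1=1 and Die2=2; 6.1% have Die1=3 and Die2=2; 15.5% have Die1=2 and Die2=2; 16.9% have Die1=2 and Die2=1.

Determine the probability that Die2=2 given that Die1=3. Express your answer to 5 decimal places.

0.16138

P(Die1=3) = 0.172 + 0.061 + 0.145 = 0.378.
P(Die2=2 | Die1=3) = 0.061/0.378 = 0.16138.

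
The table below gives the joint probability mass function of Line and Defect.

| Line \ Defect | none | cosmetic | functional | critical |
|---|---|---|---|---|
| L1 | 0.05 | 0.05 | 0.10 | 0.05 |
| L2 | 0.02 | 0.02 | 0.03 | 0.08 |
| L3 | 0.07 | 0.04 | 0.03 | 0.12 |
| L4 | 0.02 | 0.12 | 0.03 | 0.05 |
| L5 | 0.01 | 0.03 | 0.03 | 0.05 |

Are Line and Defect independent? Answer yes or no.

P(Line=L4) = 0.22 and P(Defect=cosmetic) = 0.26, so their product is 0.0572, but P(Line=L4, Defect=cosmetic) = 0.12. Since these differ, Line and Defect are not independent.

no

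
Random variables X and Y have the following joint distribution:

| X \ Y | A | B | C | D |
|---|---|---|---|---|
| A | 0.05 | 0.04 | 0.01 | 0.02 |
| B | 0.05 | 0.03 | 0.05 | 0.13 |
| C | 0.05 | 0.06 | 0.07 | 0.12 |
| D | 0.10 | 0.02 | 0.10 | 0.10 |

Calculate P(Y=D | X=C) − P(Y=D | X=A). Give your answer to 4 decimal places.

0.2333

P(X=C) = 0.05 + 0.06 + 0.07 + 0.12 = 0.30; P(Y=D | X=C) = 0.12/0.30 = 0.40000.
P(X=A) = 0.05 + 0.04 + 0.01 + 0.02 = 0.12; P(Y=D | X=A) = 0.02/0.12 = 0.16667.
Difference = 0.2333.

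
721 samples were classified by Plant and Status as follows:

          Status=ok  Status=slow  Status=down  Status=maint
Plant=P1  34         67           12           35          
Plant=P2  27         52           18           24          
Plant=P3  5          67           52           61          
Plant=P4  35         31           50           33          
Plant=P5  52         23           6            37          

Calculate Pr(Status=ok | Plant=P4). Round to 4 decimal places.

0.2349

Total with Plant=P4: 35 + 31 + 50 + 33 = 149.
P(Status=ok | Plant=P4) = 35/149 = 0.2349.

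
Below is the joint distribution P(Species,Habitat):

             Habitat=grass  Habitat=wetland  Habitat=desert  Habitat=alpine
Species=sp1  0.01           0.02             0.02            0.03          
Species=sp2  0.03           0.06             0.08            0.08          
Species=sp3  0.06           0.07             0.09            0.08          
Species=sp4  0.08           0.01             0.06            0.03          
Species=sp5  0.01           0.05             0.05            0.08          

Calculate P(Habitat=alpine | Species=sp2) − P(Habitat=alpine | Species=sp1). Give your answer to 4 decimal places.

-0.0550

P(Species=sp2) = 0.03 + 0.06 + 0.08 + 0.08 = 0.25; P(Habitat=alpine | Species=sp2) = 0.08/0.25 = 0.32000.
P(Species=sp1) = 0.01 + 0.02 + 0.02 + 0.03 = 0.08; P(Habitat=alpine | Species=sp1) = 0.03/0.08 = 0.37500.
Difference = -0.0550.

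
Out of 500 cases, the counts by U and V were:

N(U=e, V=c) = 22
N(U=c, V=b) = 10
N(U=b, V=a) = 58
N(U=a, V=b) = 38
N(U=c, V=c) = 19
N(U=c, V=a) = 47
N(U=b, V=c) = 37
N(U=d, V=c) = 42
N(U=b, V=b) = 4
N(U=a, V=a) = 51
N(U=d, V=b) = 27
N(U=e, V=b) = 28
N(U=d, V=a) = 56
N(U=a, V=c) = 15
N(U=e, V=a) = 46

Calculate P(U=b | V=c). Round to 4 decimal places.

0.2741

Total with V=c: 15 + 37 + 19 + 42 + 22 = 135.
P(U=b | V=c) = 37/135 = 0.2741.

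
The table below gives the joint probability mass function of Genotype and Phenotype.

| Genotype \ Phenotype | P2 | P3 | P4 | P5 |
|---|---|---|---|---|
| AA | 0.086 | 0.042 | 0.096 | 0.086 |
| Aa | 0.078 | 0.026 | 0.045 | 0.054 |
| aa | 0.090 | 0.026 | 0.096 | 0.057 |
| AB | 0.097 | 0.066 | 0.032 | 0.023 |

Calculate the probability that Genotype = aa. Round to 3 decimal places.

0.269

P(Genotype=aa) = 0.090 + 0.026 + 0.096 + 0.057 = 0.269.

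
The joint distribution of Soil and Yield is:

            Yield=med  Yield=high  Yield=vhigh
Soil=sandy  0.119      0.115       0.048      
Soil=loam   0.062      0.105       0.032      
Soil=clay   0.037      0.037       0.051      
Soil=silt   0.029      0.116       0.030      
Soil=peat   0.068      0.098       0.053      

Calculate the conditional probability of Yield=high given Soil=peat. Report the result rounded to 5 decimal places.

P(Soil=peat) = 0.068 + 0.098 + 0.053 = 0.219.
P(Yield=high | Soil=peat) = 0.098/0.219 = 0.44749.

0.44749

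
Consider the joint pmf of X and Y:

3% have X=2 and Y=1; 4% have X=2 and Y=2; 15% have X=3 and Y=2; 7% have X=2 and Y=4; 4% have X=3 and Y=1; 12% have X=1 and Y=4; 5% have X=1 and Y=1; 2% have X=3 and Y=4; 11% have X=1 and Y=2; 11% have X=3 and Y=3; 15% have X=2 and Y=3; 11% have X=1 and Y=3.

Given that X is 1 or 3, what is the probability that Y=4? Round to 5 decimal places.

0.19718

P(X=1) = 0.05 + 0.11 + 0.11 + 0.12 = 0.39.
P(X=3) = 0.04 + 0.15 + 0.11 + 0.02 = 0.32.
P(X ∈ {1, 3}) = 0.39 + 0.32 = 0.71; P(Y=4, X ∈ {1, 3}) = 0.12 + 0.02 = 0.14.
P(Y=4 | X ∈ {1, 3}) = 0.14/0.71 = 0.19718.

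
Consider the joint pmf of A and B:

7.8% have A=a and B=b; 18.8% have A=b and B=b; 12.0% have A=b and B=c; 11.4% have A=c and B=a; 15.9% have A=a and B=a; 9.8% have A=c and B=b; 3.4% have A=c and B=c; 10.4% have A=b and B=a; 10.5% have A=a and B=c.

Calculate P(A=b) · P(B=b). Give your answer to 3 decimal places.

0.150

P(A=b) = 0.104 + 0.188 + 0.120 = 0.412.
P(B=b) = 0.078 + 0.188 + 0.098 = 0.364.
Product: 0.412 × 0.364 = 0.150.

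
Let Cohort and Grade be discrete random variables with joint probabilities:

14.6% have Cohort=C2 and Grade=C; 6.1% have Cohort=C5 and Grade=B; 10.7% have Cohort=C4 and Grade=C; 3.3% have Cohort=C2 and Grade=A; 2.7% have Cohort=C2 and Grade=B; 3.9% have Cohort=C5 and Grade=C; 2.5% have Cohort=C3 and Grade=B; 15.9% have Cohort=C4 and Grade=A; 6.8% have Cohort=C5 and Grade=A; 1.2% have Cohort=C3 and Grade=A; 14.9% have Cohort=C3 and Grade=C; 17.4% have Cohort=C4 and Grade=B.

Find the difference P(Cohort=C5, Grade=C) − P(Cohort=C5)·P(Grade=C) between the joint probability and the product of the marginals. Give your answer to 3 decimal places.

P(Cohort=C5) = 0.068 + 0.061 + 0.039 = 0.168.
P(Grade=C) = 0.146 + 0.149 + 0.107 + 0.039 = 0.441.
P(Cohort=C5, Grade=C) − P(Cohort=C5)P(Grade=C) = 0.039 − 0.168×0.441 = -0.035.

-0.035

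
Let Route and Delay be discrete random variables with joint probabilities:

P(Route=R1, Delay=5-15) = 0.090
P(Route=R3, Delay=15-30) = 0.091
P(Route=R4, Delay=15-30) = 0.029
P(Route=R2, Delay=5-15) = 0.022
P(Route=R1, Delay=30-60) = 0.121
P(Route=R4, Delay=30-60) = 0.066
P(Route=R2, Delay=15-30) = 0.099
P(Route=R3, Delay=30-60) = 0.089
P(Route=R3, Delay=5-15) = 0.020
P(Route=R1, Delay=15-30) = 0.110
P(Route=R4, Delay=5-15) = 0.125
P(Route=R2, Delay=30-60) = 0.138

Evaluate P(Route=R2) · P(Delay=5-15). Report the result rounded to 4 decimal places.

P(Route=R2) = 0.022 + 0.099 + 0.138 = 0.259.
P(Delay=5-15) = 0.090 + 0.022 + 0.020 + 0.125 = 0.257.
Product: 0.259 × 0.257 = 0.0666.

0.0666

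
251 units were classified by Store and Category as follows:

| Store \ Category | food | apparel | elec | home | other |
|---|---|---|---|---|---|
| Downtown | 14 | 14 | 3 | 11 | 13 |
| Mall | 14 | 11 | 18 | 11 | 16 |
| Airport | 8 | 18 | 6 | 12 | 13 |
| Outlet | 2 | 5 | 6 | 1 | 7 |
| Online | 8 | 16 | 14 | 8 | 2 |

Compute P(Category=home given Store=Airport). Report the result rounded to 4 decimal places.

Total with Store=Airport: 8 + 18 + 6 + 12 + 13 = 57.
P(Category=home | Store=Airport) = 12/57 = 0.2105.

0.2105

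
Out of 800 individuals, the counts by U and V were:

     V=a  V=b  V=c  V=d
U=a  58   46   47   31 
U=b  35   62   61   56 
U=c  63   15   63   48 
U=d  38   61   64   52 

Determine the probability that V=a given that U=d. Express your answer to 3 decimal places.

Total with U=d: 38 + 61 + 64 + 52 = 215.
P(V=a | U=d) = 38/215 = 0.177.

0.177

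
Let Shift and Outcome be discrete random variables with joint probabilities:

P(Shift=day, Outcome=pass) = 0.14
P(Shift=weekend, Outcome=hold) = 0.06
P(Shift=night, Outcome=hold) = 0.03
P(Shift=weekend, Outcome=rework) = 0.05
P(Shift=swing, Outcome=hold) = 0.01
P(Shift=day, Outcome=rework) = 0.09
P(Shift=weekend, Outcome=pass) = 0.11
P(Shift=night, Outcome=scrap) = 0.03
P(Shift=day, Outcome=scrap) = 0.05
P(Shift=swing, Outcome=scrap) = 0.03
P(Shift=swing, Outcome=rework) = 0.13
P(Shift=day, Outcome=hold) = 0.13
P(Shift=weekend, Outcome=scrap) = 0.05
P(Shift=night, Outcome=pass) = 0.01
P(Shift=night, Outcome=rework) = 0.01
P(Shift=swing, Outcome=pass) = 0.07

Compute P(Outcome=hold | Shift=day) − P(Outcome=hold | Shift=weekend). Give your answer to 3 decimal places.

P(Shift=day) = 0.14 + 0.09 + 0.05 + 0.13 = 0.41; P(Outcome=hold | Shift=day) = 0.13/0.41 = 0.3171.
P(Shift=weekend) = 0.11 + 0.05 + 0.05 + 0.06 = 0.27; P(Outcome=hold | Shift=weekend) = 0.06/0.27 = 0.2222.
Difference = 0.095.

0.095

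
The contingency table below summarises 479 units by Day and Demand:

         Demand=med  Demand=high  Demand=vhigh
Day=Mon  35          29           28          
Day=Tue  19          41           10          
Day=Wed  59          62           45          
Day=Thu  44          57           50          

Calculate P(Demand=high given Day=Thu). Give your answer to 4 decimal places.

Total with Day=Thu: 44 + 57 + 50 = 151.
P(Demand=high | Day=Thu) = 57/151 = 0.3775.

0.3775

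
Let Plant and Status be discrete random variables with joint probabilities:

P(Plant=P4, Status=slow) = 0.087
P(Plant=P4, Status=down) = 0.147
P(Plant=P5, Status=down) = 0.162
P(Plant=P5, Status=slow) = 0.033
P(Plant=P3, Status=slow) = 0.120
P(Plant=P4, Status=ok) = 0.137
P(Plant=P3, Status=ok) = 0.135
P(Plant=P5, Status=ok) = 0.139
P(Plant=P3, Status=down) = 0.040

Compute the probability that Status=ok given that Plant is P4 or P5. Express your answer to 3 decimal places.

P(Plant=P4) = 0.137 + 0.087 + 0.147 = 0.371.
P(Plant=P5) = 0.139 + 0.033 + 0.162 = 0.334.
P(Plant ∈ {P4, P5}) = 0.371 + 0.334 = 0.705; P(Status=ok, Plant ∈ {P4, P5}) = 0.137 + 0.139 = 0.276.
P(Status=ok | Plant ∈ {P4, P5}) = 0.276/0.705 = 0.391.

0.391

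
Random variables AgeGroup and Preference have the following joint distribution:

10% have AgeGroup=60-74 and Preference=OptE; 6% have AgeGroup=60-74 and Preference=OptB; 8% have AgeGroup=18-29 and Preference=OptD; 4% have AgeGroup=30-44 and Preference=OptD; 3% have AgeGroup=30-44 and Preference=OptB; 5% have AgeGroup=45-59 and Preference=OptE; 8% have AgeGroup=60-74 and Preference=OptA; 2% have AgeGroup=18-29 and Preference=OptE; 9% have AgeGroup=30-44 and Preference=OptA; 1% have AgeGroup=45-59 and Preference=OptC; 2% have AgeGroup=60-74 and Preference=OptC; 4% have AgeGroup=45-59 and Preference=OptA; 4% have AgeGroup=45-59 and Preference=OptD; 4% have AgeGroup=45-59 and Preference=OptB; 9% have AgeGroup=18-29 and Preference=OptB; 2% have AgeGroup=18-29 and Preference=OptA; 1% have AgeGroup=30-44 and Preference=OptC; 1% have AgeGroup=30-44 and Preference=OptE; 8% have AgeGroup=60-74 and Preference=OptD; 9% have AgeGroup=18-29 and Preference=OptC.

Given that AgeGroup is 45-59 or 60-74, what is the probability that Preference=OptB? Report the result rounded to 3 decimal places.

P(AgeGroup=45-59) = 0.04 + 0.04 + 0.01 + 0.04 + 0.05 = 0.18.
P(AgeGroup=60-74) = 0.08 + 0.06 + 0.02 + 0.08 + 0.10 = 0.34.
P(AgeGroup ∈ {45-59, 60-74}) = 0.18 + 0.34 = 0.52; P(Preference=OptB, AgeGroup ∈ {45-59, 60-74}) = 0.04 + 0.06 = 0.10.
P(Preference=OptB | AgeGroup ∈ {45-59, 60-74}) = 0.10/0.52 = 0.192.

0.192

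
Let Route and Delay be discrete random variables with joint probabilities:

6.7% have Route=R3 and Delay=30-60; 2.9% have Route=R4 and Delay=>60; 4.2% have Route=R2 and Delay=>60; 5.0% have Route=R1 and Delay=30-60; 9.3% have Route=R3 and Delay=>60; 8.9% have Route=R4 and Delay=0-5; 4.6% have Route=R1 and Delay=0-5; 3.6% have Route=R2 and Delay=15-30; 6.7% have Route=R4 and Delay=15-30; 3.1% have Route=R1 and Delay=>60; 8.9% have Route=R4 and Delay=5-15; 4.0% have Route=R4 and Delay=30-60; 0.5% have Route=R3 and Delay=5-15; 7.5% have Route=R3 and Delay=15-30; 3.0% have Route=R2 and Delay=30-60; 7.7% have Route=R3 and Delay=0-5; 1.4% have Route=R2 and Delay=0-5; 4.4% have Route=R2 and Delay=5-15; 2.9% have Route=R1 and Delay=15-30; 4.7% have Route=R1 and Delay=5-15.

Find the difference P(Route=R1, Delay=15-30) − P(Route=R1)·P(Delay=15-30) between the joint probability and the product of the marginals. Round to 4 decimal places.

-0.0130

P(Route=R1) = 0.046 + 0.047 + 0.029 + 0.050 + 0.031 = 0.203.
P(Delay=15-30) = 0.029 + 0.036 + 0.075 + 0.067 = 0.207.
P(Route=R1, Delay=15-30) − P(Route=R1)P(Delay=15-30) = 0.029 − 0.203×0.207 = -0.0130.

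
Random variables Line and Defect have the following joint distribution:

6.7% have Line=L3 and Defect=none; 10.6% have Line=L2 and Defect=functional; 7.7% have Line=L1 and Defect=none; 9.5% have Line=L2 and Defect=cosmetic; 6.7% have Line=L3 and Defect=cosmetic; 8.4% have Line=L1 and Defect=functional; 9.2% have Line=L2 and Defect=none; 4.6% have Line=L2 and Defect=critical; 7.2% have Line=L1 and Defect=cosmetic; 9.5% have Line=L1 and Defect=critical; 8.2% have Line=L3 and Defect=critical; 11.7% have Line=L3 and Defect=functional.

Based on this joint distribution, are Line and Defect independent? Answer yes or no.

no

P(Line=L2) = 0.339 and P(Defect=critical) = 0.223, so their product is 0.07560, but P(Line=L2, Defect=critical) = 0.046. Since these differ, Line and Defect are not independent.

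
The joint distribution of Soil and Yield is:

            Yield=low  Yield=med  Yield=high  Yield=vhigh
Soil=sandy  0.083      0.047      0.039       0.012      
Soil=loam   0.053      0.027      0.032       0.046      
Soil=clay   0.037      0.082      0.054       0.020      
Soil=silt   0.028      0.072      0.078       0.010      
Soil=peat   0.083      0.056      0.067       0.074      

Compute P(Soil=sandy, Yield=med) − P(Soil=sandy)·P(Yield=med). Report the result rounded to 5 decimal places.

-0.00440

P(Soil=sandy) = 0.083 + 0.047 + 0.039 + 0.012 = 0.181.
P(Yield=med) = 0.047 + 0.027 + 0.082 + 0.072 + 0.056 = 0.284.
P(Soil=sandy, Yield=med) − P(Soil=sandy)P(Yield=med) = 0.047 − 0.181×0.284 = -0.00440.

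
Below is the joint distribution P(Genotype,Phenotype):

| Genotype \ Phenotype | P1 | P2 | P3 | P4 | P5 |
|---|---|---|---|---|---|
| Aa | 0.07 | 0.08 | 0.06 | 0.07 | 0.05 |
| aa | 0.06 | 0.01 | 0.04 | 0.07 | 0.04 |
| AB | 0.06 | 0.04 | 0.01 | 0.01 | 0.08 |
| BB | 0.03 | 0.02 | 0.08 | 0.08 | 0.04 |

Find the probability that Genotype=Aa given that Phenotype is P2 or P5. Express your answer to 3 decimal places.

0.361

P(Phenotype=P2) = 0.08 + 0.01 + 0.04 + 0.02 = 0.15.
P(Phenotype=P5) = 0.05 + 0.04 + 0.08 + 0.04 = 0.21.
P(Phenotype ∈ {P2, P5}) = 0.15 + 0.21 = 0.36; P(Genotype=Aa, Phenotype ∈ {P2, P5}) = 0.08 + 0.05 = 0.13.
P(Genotype=Aa | Phenotype ∈ {P2, P5}) = 0.13/0.36 = 0.361.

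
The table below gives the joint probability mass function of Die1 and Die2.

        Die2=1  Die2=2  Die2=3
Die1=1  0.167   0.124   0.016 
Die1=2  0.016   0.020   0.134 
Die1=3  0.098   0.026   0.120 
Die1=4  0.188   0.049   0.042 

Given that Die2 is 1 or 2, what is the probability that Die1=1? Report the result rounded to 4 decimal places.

0.4230

P(Die2=1) = 0.167 + 0.016 + 0.098 + 0.188 = 0.469.
P(Die2=2) = 0.124 + 0.020 + 0.026 + 0.049 = 0.219.
P(Die2 ∈ {1, 2}) = 0.469 + 0.219 = 0.688; P(Die1=1, Die2 ∈ {1, 2}) = 0.167 + 0.124 = 0.291.
P(Die1=1 | Die2 ∈ {1, 2}) = 0.291/0.688 = 0.4230.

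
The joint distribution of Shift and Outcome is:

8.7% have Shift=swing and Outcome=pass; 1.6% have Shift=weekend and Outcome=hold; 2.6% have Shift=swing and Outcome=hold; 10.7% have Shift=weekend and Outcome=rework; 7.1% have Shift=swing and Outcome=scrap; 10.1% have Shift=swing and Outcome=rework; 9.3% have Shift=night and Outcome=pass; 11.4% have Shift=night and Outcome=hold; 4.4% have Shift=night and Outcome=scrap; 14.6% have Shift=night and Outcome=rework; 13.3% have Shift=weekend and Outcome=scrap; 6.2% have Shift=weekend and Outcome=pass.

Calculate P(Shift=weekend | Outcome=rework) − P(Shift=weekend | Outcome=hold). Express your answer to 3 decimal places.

0.200

P(Outcome=rework) = 0.101 + 0.146 + 0.107 = 0.354; P(Shift=weekend | Outcome=rework) = 0.107/0.354 = 0.3023.
P(Outcome=hold) = 0.026 + 0.114 + 0.016 = 0.156; P(Shift=weekend | Outcome=hold) = 0.016/0.156 = 0.1026.
Difference = 0.200.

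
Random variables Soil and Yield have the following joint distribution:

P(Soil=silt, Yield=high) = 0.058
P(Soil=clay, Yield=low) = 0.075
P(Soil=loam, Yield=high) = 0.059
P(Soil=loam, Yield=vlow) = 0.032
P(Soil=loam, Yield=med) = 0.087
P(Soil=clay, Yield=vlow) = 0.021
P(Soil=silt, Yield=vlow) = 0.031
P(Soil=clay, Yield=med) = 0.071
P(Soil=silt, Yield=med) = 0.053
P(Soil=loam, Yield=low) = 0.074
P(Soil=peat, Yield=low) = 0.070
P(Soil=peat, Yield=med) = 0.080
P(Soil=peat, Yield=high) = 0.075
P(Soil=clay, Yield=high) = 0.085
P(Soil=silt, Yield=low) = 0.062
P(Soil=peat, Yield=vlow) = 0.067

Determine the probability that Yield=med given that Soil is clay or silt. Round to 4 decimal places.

P(Soil=clay) = 0.021 + 0.075 + 0.071 + 0.085 = 0.252.
P(Soil=silt) = 0.031 + 0.062 + 0.053 + 0.058 = 0.204.
P(Soil ∈ {clay, silt}) = 0.252 + 0.204 = 0.456; P(Yield=med, Soil ∈ {clay, silt}) = 0.071 + 0.053 = 0.124.
P(Yield=med | Soil ∈ {clay, silt}) = 0.124/0.456 = 0.2719.

0.2719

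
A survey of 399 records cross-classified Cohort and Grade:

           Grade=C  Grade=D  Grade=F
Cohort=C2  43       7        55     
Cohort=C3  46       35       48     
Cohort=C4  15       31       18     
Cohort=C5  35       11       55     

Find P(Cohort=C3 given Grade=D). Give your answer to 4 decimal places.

0.4167

Total with Grade=D: 7 + 35 + 31 + 11 = 84.
P(Cohort=C3 | Grade=D) = 35/84 = 0.4167.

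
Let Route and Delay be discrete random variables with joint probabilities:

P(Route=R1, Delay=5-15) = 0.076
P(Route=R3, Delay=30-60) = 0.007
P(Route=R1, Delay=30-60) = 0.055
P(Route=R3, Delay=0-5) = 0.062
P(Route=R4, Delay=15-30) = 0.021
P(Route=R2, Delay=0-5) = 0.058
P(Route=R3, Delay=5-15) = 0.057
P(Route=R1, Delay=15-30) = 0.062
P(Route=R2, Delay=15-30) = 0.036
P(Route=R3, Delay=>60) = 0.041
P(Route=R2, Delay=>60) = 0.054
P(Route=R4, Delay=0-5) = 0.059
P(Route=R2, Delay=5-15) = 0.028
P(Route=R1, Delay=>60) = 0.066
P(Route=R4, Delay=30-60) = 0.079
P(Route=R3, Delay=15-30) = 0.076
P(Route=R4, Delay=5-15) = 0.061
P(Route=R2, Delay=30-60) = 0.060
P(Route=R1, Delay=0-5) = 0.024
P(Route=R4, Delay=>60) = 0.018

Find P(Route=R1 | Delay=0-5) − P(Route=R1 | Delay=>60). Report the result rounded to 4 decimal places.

-0.2505

P(Delay=0-5) = 0.024 + 0.058 + 0.062 + 0.059 = 0.203; P(Route=R1 | Delay=0-5) = 0.024/0.203 = 0.11823.
P(Delay=>60) = 0.066 + 0.054 + 0.041 + 0.018 = 0.179; P(Route=R1 | Delay=>60) = 0.066/0.179 = 0.36872.
Difference = -0.2505.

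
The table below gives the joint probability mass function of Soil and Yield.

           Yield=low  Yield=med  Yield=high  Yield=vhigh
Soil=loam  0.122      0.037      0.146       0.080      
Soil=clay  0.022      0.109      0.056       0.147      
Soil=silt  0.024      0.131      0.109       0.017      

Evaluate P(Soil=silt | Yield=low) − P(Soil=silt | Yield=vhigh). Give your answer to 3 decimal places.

0.073

P(Yield=low) = 0.122 + 0.022 + 0.024 = 0.168; P(Soil=silt | Yield=low) = 0.024/0.168 = 0.1429.
P(Yield=vhigh) = 0.080 + 0.147 + 0.017 = 0.244; P(Soil=silt | Yield=vhigh) = 0.017/0.244 = 0.0697.
Difference = 0.073.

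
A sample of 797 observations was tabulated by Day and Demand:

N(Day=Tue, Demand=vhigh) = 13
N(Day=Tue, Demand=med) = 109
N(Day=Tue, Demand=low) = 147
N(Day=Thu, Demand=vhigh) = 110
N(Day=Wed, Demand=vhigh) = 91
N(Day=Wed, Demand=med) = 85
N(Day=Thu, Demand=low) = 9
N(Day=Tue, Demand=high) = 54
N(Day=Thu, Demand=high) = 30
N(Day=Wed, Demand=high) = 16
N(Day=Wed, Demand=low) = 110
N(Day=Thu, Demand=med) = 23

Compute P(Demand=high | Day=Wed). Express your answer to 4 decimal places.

Total with Day=Wed: 110 + 85 + 16 + 91 = 302.
P(Demand=high | Day=Wed) = 16/302 = 0.0530.

0.0530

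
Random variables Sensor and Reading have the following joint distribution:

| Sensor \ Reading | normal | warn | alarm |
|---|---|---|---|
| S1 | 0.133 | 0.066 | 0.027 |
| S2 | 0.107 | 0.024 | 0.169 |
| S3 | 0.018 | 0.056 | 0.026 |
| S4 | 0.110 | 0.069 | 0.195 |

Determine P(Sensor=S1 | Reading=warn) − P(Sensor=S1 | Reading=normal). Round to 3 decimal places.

P(Reading=warn) = 0.066 + 0.024 + 0.056 + 0.069 = 0.215; P(Sensor=S1 | Reading=warn) = 0.066/0.215 = 0.3070.
P(Reading=normal) = 0.133 + 0.107 + 0.018 + 0.110 = 0.368; P(Sensor=S1 | Reading=normal) = 0.133/0.368 = 0.3614.
Difference = -0.054.

-0.054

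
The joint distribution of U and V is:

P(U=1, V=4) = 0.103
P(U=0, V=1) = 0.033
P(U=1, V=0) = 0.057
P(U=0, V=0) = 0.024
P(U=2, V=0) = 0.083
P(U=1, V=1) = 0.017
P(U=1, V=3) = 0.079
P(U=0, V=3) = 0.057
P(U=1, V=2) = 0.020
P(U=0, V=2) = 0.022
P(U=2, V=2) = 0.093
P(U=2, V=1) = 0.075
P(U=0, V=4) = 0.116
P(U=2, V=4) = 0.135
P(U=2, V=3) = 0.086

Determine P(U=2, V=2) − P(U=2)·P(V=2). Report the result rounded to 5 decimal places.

0.02928

P(U=2) = 0.083 + 0.075 + 0.093 + 0.086 + 0.135 = 0.472.
P(V=2) = 0.022 + 0.020 + 0.093 = 0.135.
P(U=2, V=2) − P(U=2)P(V=2) = 0.093 − 0.472×0.135 = 0.02928.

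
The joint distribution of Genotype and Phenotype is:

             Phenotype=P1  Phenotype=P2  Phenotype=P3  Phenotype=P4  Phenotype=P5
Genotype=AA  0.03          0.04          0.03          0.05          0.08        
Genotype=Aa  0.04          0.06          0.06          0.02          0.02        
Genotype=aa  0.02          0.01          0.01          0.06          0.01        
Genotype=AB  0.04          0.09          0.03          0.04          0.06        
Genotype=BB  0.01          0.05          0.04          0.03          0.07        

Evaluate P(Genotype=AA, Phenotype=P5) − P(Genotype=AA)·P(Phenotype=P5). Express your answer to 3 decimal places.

0.025

P(Genotype=AA) = 0.03 + 0.04 + 0.03 + 0.05 + 0.08 = 0.23.
P(Phenotype=P5) = 0.08 + 0.02 + 0.01 + 0.06 + 0.07 = 0.24.
P(Genotype=AA, Phenotype=P5) − P(Genotype=AA)P(Phenotype=P5) = 0.08 − 0.23×0.24 = 0.025.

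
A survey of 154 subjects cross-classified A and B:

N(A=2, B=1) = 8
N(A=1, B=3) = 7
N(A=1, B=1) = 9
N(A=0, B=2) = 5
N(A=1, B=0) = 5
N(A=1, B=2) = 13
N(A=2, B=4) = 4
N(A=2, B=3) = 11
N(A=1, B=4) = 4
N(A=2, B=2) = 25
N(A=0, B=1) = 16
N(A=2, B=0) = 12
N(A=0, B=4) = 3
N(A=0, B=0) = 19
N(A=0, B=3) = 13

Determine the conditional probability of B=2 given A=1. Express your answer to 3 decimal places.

0.342

Total with A=1: 5 + 9 + 13 + 7 + 4 = 38.
P(B=2 | A=1) = 13/38 = 0.342.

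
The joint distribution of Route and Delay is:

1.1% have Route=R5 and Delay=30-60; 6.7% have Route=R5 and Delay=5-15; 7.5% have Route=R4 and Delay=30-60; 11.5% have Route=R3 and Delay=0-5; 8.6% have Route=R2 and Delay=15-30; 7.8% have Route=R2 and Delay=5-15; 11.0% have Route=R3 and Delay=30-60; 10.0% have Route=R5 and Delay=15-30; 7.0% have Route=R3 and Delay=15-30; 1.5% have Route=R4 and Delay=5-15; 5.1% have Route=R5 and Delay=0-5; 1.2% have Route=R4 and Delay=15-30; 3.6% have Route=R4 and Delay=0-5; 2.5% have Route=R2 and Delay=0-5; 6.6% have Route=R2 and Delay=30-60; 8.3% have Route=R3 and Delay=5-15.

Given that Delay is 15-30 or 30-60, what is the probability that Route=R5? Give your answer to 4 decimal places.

0.2094

P(Delay=15-30) = 0.086 + 0.070 + 0.012 + 0.100 = 0.268.
P(Delay=30-60) = 0.066 + 0.110 + 0.075 + 0.011 = 0.262.
P(Delay ∈ {15-30, 30-60}) = 0.268 + 0.262 = 0.530; P(Route=R5, Delay ∈ {15-30, 30-60}) = 0.100 + 0.011 = 0.111.
P(Route=R5 | Delay ∈ {15-30, 30-60}) = 0.111/0.530 = 0.2094.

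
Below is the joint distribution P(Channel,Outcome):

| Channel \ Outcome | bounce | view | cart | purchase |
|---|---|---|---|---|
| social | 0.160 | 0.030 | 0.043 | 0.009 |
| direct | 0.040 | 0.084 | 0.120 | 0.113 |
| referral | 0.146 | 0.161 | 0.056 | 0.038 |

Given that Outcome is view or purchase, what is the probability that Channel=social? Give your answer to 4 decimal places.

0.0897

P(Outcome=view) = 0.030 + 0.084 + 0.161 = 0.275.
P(Outcome=purchase) = 0.009 + 0.113 + 0.038 = 0.160.
P(Outcome ∈ {view, purchase}) = 0.275 + 0.160 = 0.435; P(Channel=social, Outcome ∈ {view, purchase}) = 0.030 + 0.009 = 0.039.
P(Channel=social | Outcome ∈ {view, purchase}) = 0.039/0.435 = 0.0897.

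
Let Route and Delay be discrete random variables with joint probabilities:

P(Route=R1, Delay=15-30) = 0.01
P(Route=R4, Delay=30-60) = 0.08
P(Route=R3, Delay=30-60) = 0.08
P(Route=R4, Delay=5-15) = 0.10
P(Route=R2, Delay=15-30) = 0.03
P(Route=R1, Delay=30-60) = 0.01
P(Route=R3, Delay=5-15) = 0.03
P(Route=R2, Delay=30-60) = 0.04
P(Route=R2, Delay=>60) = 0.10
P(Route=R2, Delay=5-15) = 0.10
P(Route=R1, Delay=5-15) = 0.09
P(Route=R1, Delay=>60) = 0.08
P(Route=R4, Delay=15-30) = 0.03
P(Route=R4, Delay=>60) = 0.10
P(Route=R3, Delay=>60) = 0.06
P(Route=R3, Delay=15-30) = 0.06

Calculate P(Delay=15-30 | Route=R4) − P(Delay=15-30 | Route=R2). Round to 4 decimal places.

-0.0143

P(Route=R4) = 0.10 + 0.03 + 0.08 + 0.10 = 0.31; P(Delay=15-30 | Route=R4) = 0.03/0.31 = 0.09677.
P(Route=R2) = 0.10 + 0.03 + 0.04 + 0.10 = 0.27; P(Delay=15-30 | Route=R2) = 0.03/0.27 = 0.11111.
Difference = -0.0143.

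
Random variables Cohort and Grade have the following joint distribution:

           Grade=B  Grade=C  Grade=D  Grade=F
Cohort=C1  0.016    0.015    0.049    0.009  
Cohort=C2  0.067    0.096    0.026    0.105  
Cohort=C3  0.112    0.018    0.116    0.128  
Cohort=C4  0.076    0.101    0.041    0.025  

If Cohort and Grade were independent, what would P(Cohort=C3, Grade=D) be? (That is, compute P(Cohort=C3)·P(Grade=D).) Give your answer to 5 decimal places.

0.08677

P(Cohort=C3) = 0.112 + 0.018 + 0.116 + 0.128 = 0.374.
P(Grade=D) = 0.049 + 0.026 + 0.116 + 0.041 = 0.232.
Product: 0.374 × 0.232 = 0.08677.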